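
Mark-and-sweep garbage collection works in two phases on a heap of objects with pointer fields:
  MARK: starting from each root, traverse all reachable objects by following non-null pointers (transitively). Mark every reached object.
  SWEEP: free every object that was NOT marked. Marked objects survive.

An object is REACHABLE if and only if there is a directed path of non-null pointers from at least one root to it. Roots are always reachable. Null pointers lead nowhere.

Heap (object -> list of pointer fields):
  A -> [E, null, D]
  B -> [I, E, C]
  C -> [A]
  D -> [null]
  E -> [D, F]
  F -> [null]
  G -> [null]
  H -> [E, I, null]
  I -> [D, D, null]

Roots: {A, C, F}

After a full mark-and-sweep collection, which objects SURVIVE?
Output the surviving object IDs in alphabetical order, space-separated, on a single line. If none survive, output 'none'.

Roots: A C F
Mark A: refs=E null D, marked=A
Mark C: refs=A, marked=A C
Mark F: refs=null, marked=A C F
Mark E: refs=D F, marked=A C E F
Mark D: refs=null, marked=A C D E F
Unmarked (collected): B G H I

Answer: A C D E F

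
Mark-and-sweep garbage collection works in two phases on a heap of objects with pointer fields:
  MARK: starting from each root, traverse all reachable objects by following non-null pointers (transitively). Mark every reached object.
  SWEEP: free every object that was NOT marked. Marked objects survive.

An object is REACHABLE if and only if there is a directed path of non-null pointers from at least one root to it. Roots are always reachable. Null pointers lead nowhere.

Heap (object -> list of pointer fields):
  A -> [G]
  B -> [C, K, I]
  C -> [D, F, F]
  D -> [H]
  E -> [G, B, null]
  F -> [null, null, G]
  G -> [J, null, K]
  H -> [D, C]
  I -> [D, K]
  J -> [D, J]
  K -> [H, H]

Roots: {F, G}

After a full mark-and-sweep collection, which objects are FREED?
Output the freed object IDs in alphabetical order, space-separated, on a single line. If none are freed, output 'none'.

Answer: A B E I

Derivation:
Roots: F G
Mark F: refs=null null G, marked=F
Mark G: refs=J null K, marked=F G
Mark J: refs=D J, marked=F G J
Mark K: refs=H H, marked=F G J K
Mark D: refs=H, marked=D F G J K
Mark H: refs=D C, marked=D F G H J K
Mark C: refs=D F F, marked=C D F G H J K
Unmarked (collected): A B E I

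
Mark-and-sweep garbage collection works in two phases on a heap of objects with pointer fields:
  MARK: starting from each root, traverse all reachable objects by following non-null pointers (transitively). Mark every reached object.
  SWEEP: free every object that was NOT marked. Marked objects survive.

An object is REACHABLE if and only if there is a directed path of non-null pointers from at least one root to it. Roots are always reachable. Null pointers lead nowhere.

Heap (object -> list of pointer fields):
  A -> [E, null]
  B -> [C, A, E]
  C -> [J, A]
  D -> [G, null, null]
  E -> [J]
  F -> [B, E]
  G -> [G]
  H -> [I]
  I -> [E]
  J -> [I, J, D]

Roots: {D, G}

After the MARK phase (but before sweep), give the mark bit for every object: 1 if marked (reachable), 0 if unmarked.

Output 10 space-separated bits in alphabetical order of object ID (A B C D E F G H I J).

Roots: D G
Mark D: refs=G null null, marked=D
Mark G: refs=G, marked=D G
Unmarked (collected): A B C E F H I J

Answer: 0 0 0 1 0 0 1 0 0 0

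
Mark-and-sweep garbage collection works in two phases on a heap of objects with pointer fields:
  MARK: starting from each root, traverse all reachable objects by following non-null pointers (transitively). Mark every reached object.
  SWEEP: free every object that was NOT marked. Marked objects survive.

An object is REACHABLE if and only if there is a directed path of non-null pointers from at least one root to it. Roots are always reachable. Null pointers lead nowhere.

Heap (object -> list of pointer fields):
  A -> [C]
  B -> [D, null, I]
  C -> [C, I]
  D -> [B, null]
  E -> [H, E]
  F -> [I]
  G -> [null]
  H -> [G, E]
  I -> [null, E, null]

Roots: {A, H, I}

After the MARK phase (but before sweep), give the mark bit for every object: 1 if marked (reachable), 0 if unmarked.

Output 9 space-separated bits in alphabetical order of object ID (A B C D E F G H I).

Roots: A H I
Mark A: refs=C, marked=A
Mark H: refs=G E, marked=A H
Mark I: refs=null E null, marked=A H I
Mark C: refs=C I, marked=A C H I
Mark G: refs=null, marked=A C G H I
Mark E: refs=H E, marked=A C E G H I
Unmarked (collected): B D F

Answer: 1 0 1 0 1 0 1 1 1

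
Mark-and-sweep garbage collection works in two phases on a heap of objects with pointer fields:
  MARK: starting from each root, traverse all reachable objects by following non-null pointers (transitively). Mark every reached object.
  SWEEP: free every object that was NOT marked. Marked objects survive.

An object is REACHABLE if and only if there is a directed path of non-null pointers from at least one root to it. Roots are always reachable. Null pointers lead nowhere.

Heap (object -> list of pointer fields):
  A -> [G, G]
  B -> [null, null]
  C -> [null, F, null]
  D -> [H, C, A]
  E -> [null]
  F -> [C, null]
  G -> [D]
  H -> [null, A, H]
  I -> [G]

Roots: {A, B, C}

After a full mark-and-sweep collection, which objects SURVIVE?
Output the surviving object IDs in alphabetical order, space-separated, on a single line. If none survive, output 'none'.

Roots: A B C
Mark A: refs=G G, marked=A
Mark B: refs=null null, marked=A B
Mark C: refs=null F null, marked=A B C
Mark G: refs=D, marked=A B C G
Mark F: refs=C null, marked=A B C F G
Mark D: refs=H C A, marked=A B C D F G
Mark H: refs=null A H, marked=A B C D F G H
Unmarked (collected): E I

Answer: A B C D F G H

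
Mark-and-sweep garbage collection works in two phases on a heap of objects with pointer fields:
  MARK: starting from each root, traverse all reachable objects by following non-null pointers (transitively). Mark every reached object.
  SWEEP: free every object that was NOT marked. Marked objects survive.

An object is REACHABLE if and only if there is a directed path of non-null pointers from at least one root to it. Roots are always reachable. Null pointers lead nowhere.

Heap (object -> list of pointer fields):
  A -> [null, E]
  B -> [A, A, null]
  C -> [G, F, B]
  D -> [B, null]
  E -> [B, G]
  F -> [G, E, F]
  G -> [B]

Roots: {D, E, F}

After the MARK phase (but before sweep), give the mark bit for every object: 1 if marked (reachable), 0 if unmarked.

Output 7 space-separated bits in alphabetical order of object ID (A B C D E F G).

Roots: D E F
Mark D: refs=B null, marked=D
Mark E: refs=B G, marked=D E
Mark F: refs=G E F, marked=D E F
Mark B: refs=A A null, marked=B D E F
Mark G: refs=B, marked=B D E F G
Mark A: refs=null E, marked=A B D E F G
Unmarked (collected): C

Answer: 1 1 0 1 1 1 1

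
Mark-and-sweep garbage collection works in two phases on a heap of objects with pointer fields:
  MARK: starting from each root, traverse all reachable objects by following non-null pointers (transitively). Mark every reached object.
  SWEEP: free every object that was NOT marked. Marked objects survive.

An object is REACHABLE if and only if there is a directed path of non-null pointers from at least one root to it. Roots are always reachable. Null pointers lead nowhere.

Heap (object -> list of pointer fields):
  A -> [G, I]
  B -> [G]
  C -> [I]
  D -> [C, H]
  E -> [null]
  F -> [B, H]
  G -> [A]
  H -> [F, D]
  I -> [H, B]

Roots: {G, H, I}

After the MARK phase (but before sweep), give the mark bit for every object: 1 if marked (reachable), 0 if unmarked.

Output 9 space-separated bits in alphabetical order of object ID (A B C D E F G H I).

Roots: G H I
Mark G: refs=A, marked=G
Mark H: refs=F D, marked=G H
Mark I: refs=H B, marked=G H I
Mark A: refs=G I, marked=A G H I
Mark F: refs=B H, marked=A F G H I
Mark D: refs=C H, marked=A D F G H I
Mark B: refs=G, marked=A B D F G H I
Mark C: refs=I, marked=A B C D F G H I
Unmarked (collected): E

Answer: 1 1 1 1 0 1 1 1 1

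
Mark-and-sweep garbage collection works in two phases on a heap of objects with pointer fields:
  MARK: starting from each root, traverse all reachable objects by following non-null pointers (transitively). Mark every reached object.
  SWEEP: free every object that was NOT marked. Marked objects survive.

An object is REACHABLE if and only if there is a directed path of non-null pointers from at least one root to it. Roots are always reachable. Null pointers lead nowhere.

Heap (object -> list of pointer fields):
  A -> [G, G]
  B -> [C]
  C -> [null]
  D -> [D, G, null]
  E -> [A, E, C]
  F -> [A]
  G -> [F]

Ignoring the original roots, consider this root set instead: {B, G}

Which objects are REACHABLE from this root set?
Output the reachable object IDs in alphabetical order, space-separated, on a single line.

Roots: B G
Mark B: refs=C, marked=B
Mark G: refs=F, marked=B G
Mark C: refs=null, marked=B C G
Mark F: refs=A, marked=B C F G
Mark A: refs=G G, marked=A B C F G
Unmarked (collected): D E

Answer: A B C F G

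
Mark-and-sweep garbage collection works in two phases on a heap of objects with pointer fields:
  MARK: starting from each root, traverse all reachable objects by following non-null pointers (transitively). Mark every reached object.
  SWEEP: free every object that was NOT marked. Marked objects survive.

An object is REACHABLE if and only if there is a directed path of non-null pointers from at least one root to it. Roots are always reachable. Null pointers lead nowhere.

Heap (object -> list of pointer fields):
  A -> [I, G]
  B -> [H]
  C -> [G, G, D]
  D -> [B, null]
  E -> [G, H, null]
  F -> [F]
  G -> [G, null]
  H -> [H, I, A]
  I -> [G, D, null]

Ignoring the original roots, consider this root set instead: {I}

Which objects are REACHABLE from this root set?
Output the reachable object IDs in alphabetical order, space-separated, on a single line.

Roots: I
Mark I: refs=G D null, marked=I
Mark G: refs=G null, marked=G I
Mark D: refs=B null, marked=D G I
Mark B: refs=H, marked=B D G I
Mark H: refs=H I A, marked=B D G H I
Mark A: refs=I G, marked=A B D G H I
Unmarked (collected): C E F

Answer: A B D G H I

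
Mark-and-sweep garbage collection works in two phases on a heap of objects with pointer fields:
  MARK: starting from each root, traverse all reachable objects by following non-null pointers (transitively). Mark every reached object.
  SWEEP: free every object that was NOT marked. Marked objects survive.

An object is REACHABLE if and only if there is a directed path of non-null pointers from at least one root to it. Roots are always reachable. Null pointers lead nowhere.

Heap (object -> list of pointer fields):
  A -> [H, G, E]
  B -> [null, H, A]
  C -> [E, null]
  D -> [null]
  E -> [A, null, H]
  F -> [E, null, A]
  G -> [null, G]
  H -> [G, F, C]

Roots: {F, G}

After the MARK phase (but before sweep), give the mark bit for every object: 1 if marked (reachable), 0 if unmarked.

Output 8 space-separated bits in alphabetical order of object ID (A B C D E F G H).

Answer: 1 0 1 0 1 1 1 1

Derivation:
Roots: F G
Mark F: refs=E null A, marked=F
Mark G: refs=null G, marked=F G
Mark E: refs=A null H, marked=E F G
Mark A: refs=H G E, marked=A E F G
Mark H: refs=G F C, marked=A E F G H
Mark C: refs=E null, marked=A C E F G H
Unmarked (collected): B D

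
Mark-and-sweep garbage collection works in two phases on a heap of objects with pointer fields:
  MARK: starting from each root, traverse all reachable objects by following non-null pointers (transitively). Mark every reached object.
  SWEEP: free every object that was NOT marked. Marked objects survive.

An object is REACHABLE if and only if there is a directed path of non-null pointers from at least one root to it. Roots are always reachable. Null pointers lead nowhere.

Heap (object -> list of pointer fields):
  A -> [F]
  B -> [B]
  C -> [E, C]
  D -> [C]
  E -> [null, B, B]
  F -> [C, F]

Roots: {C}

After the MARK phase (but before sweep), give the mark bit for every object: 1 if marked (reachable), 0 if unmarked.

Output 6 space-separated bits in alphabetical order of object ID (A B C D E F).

Answer: 0 1 1 0 1 0

Derivation:
Roots: C
Mark C: refs=E C, marked=C
Mark E: refs=null B B, marked=C E
Mark B: refs=B, marked=B C E
Unmarked (collected): A D F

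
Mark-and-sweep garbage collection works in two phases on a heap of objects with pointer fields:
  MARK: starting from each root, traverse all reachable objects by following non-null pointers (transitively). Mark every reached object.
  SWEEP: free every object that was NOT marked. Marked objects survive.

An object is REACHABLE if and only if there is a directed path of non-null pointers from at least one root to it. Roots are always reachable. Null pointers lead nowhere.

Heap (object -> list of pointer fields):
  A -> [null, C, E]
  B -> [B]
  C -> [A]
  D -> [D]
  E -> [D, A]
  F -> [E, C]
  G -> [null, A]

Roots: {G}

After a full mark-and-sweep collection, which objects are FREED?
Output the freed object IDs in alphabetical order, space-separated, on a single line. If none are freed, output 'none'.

Roots: G
Mark G: refs=null A, marked=G
Mark A: refs=null C E, marked=A G
Mark C: refs=A, marked=A C G
Mark E: refs=D A, marked=A C E G
Mark D: refs=D, marked=A C D E G
Unmarked (collected): B F

Answer: B F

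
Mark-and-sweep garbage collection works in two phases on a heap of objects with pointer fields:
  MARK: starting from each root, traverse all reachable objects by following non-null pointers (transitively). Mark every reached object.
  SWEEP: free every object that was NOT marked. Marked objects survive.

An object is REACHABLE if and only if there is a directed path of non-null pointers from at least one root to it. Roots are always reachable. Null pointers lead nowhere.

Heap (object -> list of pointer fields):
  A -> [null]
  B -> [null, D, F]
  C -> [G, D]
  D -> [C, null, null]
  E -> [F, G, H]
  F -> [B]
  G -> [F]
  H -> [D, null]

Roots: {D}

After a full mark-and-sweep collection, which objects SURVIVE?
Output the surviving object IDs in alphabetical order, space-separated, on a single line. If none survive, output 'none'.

Roots: D
Mark D: refs=C null null, marked=D
Mark C: refs=G D, marked=C D
Mark G: refs=F, marked=C D G
Mark F: refs=B, marked=C D F G
Mark B: refs=null D F, marked=B C D F G
Unmarked (collected): A E H

Answer: B C D F G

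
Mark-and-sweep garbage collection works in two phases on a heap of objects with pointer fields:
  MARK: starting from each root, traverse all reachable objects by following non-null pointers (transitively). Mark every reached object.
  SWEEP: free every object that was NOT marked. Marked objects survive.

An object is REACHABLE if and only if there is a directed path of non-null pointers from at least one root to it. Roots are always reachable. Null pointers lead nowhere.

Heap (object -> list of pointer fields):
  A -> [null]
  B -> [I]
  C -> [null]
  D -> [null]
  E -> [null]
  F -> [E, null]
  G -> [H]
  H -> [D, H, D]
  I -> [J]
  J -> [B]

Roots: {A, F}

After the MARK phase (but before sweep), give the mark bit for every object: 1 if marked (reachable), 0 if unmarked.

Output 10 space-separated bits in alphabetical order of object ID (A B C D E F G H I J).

Roots: A F
Mark A: refs=null, marked=A
Mark F: refs=E null, marked=A F
Mark E: refs=null, marked=A E F
Unmarked (collected): B C D G H I J

Answer: 1 0 0 0 1 1 0 0 0 0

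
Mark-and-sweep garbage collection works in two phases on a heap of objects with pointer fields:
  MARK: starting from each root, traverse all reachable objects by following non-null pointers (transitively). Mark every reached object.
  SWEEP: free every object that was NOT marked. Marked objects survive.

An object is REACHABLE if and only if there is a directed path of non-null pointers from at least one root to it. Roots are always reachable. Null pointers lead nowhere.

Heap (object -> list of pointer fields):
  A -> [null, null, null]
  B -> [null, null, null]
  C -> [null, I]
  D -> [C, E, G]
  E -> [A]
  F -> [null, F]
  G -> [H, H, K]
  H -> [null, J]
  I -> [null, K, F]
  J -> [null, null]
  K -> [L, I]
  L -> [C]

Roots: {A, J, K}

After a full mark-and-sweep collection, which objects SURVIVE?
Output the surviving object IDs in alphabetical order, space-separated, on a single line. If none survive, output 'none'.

Answer: A C F I J K L

Derivation:
Roots: A J K
Mark A: refs=null null null, marked=A
Mark J: refs=null null, marked=A J
Mark K: refs=L I, marked=A J K
Mark L: refs=C, marked=A J K L
Mark I: refs=null K F, marked=A I J K L
Mark C: refs=null I, marked=A C I J K L
Mark F: refs=null F, marked=A C F I J K L
Unmarked (collected): B D E G H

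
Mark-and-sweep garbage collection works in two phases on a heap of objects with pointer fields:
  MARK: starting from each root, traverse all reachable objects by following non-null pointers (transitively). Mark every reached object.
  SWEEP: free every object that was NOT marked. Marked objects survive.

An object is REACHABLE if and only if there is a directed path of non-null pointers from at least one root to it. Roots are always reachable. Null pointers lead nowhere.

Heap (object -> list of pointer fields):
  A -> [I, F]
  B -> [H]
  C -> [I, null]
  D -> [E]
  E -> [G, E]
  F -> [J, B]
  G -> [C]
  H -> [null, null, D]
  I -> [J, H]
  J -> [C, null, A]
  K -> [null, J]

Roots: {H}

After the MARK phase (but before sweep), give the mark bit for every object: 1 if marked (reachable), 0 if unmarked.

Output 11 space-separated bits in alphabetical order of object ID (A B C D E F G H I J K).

Answer: 1 1 1 1 1 1 1 1 1 1 0

Derivation:
Roots: H
Mark H: refs=null null D, marked=H
Mark D: refs=E, marked=D H
Mark E: refs=G E, marked=D E H
Mark G: refs=C, marked=D E G H
Mark C: refs=I null, marked=C D E G H
Mark I: refs=J H, marked=C D E G H I
Mark J: refs=C null A, marked=C D E G H I J
Mark A: refs=I F, marked=A C D E G H I J
Mark F: refs=J B, marked=A C D E F G H I J
Mark B: refs=H, marked=A B C D E F G H I J
Unmarked (collected): K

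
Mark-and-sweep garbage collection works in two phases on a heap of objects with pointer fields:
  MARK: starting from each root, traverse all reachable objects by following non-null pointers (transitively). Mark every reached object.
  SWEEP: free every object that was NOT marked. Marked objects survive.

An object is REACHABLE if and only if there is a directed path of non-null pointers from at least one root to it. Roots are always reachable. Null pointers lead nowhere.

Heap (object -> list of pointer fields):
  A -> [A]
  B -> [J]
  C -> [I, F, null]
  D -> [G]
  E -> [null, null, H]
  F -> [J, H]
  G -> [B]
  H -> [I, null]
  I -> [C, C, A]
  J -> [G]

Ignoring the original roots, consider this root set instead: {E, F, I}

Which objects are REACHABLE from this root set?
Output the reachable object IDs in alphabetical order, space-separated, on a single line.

Answer: A B C E F G H I J

Derivation:
Roots: E F I
Mark E: refs=null null H, marked=E
Mark F: refs=J H, marked=E F
Mark I: refs=C C A, marked=E F I
Mark H: refs=I null, marked=E F H I
Mark J: refs=G, marked=E F H I J
Mark C: refs=I F null, marked=C E F H I J
Mark A: refs=A, marked=A C E F H I J
Mark G: refs=B, marked=A C E F G H I J
Mark B: refs=J, marked=A B C E F G H I J
Unmarked (collected): D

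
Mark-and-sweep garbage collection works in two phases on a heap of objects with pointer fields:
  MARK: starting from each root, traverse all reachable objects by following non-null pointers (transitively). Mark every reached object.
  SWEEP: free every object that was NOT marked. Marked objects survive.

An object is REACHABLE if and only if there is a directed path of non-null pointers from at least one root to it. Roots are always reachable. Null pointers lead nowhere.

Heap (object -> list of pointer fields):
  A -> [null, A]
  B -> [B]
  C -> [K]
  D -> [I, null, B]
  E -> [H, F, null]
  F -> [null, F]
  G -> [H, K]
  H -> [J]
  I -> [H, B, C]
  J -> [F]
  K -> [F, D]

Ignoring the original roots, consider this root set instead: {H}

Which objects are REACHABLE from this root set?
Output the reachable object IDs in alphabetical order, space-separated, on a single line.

Roots: H
Mark H: refs=J, marked=H
Mark J: refs=F, marked=H J
Mark F: refs=null F, marked=F H J
Unmarked (collected): A B C D E G I K

Answer: F H J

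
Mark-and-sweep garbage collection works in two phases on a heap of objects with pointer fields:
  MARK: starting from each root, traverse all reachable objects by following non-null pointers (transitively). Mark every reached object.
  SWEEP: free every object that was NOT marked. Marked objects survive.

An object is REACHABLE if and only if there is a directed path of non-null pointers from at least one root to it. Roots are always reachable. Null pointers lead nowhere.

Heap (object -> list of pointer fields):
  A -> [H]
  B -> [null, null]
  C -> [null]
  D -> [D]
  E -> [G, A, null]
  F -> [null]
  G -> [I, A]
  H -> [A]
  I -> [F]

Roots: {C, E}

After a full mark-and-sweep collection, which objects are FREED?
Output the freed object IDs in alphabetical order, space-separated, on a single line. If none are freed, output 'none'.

Roots: C E
Mark C: refs=null, marked=C
Mark E: refs=G A null, marked=C E
Mark G: refs=I A, marked=C E G
Mark A: refs=H, marked=A C E G
Mark I: refs=F, marked=A C E G I
Mark H: refs=A, marked=A C E G H I
Mark F: refs=null, marked=A C E F G H I
Unmarked (collected): B D

Answer: B D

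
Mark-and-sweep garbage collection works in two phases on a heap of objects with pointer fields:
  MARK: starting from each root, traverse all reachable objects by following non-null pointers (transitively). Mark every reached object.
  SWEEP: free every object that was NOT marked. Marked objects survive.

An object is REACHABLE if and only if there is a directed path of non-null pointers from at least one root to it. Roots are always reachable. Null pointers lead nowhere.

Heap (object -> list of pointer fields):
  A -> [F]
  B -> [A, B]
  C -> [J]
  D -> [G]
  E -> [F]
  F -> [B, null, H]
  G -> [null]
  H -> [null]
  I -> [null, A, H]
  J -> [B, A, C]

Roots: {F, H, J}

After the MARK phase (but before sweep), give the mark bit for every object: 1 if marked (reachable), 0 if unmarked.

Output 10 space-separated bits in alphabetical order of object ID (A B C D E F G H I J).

Answer: 1 1 1 0 0 1 0 1 0 1

Derivation:
Roots: F H J
Mark F: refs=B null H, marked=F
Mark H: refs=null, marked=F H
Mark J: refs=B A C, marked=F H J
Mark B: refs=A B, marked=B F H J
Mark A: refs=F, marked=A B F H J
Mark C: refs=J, marked=A B C F H J
Unmarked (collected): D E G I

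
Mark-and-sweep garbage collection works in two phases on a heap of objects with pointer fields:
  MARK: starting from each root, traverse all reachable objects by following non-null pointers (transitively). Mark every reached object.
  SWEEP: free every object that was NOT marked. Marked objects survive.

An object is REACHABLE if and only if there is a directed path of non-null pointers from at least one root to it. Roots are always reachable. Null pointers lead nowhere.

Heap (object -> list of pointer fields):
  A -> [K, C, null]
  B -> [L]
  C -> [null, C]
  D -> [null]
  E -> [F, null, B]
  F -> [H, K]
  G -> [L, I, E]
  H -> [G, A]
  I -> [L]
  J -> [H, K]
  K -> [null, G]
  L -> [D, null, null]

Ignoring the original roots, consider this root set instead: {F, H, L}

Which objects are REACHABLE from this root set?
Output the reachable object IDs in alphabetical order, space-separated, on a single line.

Answer: A B C D E F G H I K L

Derivation:
Roots: F H L
Mark F: refs=H K, marked=F
Mark H: refs=G A, marked=F H
Mark L: refs=D null null, marked=F H L
Mark K: refs=null G, marked=F H K L
Mark G: refs=L I E, marked=F G H K L
Mark A: refs=K C null, marked=A F G H K L
Mark D: refs=null, marked=A D F G H K L
Mark I: refs=L, marked=A D F G H I K L
Mark E: refs=F null B, marked=A D E F G H I K L
Mark C: refs=null C, marked=A C D E F G H I K L
Mark B: refs=L, marked=A B C D E F G H I K L
Unmarked (collected): J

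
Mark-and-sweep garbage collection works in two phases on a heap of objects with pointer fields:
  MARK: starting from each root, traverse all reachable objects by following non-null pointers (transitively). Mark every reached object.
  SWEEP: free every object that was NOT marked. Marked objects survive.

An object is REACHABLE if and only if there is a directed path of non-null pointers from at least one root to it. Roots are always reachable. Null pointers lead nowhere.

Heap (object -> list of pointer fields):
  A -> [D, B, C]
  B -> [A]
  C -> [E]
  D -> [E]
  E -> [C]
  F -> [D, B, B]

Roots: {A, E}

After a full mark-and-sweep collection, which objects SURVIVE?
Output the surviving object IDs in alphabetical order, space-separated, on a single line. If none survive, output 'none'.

Roots: A E
Mark A: refs=D B C, marked=A
Mark E: refs=C, marked=A E
Mark D: refs=E, marked=A D E
Mark B: refs=A, marked=A B D E
Mark C: refs=E, marked=A B C D E
Unmarked (collected): F

Answer: A B C D E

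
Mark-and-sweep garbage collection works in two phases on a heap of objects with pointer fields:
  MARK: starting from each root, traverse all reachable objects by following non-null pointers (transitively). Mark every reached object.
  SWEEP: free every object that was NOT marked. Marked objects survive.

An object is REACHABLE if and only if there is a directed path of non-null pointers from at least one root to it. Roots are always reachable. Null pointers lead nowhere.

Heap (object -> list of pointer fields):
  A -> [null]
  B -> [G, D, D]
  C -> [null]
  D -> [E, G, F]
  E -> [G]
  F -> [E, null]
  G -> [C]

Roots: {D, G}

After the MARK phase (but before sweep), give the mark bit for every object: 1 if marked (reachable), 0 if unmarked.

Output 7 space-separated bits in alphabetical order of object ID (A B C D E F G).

Roots: D G
Mark D: refs=E G F, marked=D
Mark G: refs=C, marked=D G
Mark E: refs=G, marked=D E G
Mark F: refs=E null, marked=D E F G
Mark C: refs=null, marked=C D E F G
Unmarked (collected): A B

Answer: 0 0 1 1 1 1 1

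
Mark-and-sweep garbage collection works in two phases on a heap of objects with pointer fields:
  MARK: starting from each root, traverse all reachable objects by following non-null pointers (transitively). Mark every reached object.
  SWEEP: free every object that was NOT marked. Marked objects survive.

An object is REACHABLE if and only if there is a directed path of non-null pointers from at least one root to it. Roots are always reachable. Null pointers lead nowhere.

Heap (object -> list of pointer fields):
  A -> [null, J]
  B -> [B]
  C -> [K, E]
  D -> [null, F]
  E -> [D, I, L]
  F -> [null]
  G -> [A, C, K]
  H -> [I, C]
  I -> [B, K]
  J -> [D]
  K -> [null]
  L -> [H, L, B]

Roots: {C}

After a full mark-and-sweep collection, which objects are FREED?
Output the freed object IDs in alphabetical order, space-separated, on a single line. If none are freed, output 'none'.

Roots: C
Mark C: refs=K E, marked=C
Mark K: refs=null, marked=C K
Mark E: refs=D I L, marked=C E K
Mark D: refs=null F, marked=C D E K
Mark I: refs=B K, marked=C D E I K
Mark L: refs=H L B, marked=C D E I K L
Mark F: refs=null, marked=C D E F I K L
Mark B: refs=B, marked=B C D E F I K L
Mark H: refs=I C, marked=B C D E F H I K L
Unmarked (collected): A G J

Answer: A G J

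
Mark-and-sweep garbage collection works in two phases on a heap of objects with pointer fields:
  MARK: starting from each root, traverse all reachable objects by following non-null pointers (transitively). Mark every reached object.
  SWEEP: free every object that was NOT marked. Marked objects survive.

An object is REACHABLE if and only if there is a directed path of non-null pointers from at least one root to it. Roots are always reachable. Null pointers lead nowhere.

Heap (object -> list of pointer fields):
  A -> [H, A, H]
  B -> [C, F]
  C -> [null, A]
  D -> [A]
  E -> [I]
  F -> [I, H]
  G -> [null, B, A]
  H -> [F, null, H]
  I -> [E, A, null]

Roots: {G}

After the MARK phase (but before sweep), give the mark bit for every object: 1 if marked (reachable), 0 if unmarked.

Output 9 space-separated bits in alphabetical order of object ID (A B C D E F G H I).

Roots: G
Mark G: refs=null B A, marked=G
Mark B: refs=C F, marked=B G
Mark A: refs=H A H, marked=A B G
Mark C: refs=null A, marked=A B C G
Mark F: refs=I H, marked=A B C F G
Mark H: refs=F null H, marked=A B C F G H
Mark I: refs=E A null, marked=A B C F G H I
Mark E: refs=I, marked=A B C E F G H I
Unmarked (collected): D

Answer: 1 1 1 0 1 1 1 1 1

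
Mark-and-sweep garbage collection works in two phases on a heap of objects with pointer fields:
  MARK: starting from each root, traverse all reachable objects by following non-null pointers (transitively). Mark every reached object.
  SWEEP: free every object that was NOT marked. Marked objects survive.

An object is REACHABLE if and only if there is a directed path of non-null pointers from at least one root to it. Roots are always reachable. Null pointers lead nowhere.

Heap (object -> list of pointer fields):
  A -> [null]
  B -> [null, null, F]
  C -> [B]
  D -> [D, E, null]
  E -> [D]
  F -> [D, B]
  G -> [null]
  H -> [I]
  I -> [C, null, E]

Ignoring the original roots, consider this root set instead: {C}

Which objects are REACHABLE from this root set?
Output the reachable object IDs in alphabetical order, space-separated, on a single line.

Answer: B C D E F

Derivation:
Roots: C
Mark C: refs=B, marked=C
Mark B: refs=null null F, marked=B C
Mark F: refs=D B, marked=B C F
Mark D: refs=D E null, marked=B C D F
Mark E: refs=D, marked=B C D E F
Unmarked (collected): A G H I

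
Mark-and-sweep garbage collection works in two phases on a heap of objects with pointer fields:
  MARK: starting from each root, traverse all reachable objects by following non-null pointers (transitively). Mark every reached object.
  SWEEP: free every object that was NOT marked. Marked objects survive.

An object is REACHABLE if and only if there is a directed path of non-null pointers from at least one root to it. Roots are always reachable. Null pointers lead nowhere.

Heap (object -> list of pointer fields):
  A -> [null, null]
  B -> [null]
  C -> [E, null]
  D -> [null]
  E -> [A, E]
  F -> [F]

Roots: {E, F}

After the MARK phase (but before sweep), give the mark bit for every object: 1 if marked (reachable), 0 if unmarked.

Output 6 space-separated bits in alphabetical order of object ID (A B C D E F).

Answer: 1 0 0 0 1 1

Derivation:
Roots: E F
Mark E: refs=A E, marked=E
Mark F: refs=F, marked=E F
Mark A: refs=null null, marked=A E F
Unmarked (collected): B C D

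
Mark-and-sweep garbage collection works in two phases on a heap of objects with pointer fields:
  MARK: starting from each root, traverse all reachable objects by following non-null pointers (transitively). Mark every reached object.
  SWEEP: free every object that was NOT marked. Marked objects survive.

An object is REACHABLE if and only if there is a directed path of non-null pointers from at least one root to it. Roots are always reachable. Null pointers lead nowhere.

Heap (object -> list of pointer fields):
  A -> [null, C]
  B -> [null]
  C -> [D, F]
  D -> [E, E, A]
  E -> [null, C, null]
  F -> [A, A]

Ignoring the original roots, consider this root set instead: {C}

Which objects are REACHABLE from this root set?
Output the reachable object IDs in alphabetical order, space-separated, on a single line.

Answer: A C D E F

Derivation:
Roots: C
Mark C: refs=D F, marked=C
Mark D: refs=E E A, marked=C D
Mark F: refs=A A, marked=C D F
Mark E: refs=null C null, marked=C D E F
Mark A: refs=null C, marked=A C D E F
Unmarked (collected): B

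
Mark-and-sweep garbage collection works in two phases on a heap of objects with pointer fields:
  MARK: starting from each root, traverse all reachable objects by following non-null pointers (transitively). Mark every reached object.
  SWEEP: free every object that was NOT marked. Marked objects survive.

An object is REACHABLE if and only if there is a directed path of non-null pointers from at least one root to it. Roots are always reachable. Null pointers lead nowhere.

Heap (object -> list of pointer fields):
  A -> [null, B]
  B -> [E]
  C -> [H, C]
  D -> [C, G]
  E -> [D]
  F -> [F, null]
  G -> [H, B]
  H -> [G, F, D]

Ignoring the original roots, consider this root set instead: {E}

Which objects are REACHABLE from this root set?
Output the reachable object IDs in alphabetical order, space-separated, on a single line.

Answer: B C D E F G H

Derivation:
Roots: E
Mark E: refs=D, marked=E
Mark D: refs=C G, marked=D E
Mark C: refs=H C, marked=C D E
Mark G: refs=H B, marked=C D E G
Mark H: refs=G F D, marked=C D E G H
Mark B: refs=E, marked=B C D E G H
Mark F: refs=F null, marked=B C D E F G H
Unmarked (collected): A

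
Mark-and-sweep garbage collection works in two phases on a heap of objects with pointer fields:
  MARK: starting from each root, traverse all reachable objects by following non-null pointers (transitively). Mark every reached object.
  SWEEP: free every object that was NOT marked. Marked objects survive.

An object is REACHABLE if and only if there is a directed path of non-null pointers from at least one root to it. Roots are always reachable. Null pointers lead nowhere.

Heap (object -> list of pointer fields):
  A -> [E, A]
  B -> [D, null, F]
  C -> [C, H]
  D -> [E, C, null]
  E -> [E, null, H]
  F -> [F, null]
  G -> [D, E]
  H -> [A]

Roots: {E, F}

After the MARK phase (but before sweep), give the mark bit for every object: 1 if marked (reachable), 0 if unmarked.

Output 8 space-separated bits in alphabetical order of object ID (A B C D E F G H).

Answer: 1 0 0 0 1 1 0 1

Derivation:
Roots: E F
Mark E: refs=E null H, marked=E
Mark F: refs=F null, marked=E F
Mark H: refs=A, marked=E F H
Mark A: refs=E A, marked=A E F H
Unmarked (collected): B C D G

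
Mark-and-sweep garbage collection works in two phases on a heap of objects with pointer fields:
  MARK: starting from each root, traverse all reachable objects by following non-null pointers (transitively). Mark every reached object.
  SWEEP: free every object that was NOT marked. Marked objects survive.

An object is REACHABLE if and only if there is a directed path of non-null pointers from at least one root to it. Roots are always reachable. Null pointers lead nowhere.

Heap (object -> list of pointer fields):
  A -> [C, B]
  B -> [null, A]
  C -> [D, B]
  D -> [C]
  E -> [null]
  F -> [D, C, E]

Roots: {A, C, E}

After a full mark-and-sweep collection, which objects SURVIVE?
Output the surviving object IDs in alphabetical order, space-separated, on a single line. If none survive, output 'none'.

Answer: A B C D E

Derivation:
Roots: A C E
Mark A: refs=C B, marked=A
Mark C: refs=D B, marked=A C
Mark E: refs=null, marked=A C E
Mark B: refs=null A, marked=A B C E
Mark D: refs=C, marked=A B C D E
Unmarked (collected): F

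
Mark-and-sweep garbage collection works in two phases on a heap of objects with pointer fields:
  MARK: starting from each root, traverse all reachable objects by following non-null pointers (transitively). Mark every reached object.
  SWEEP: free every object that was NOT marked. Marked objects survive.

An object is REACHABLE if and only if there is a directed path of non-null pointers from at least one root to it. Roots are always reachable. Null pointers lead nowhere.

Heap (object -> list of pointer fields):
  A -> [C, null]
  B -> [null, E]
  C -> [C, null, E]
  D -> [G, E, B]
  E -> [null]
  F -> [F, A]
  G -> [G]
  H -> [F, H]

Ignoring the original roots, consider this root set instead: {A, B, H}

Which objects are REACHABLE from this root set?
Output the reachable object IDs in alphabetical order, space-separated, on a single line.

Roots: A B H
Mark A: refs=C null, marked=A
Mark B: refs=null E, marked=A B
Mark H: refs=F H, marked=A B H
Mark C: refs=C null E, marked=A B C H
Mark E: refs=null, marked=A B C E H
Mark F: refs=F A, marked=A B C E F H
Unmarked (collected): D G

Answer: A B C E F H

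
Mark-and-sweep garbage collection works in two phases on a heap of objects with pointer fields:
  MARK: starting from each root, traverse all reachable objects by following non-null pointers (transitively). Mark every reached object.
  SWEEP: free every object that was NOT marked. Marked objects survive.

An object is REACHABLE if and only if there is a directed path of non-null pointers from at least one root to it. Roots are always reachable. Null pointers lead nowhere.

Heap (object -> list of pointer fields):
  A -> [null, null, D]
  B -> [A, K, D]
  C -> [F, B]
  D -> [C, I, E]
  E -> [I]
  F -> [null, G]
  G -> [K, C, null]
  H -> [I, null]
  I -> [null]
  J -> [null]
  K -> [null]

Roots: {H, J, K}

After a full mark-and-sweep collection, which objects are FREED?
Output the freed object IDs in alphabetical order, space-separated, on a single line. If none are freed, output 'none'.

Answer: A B C D E F G

Derivation:
Roots: H J K
Mark H: refs=I null, marked=H
Mark J: refs=null, marked=H J
Mark K: refs=null, marked=H J K
Mark I: refs=null, marked=H I J K
Unmarked (collected): A B C D E F G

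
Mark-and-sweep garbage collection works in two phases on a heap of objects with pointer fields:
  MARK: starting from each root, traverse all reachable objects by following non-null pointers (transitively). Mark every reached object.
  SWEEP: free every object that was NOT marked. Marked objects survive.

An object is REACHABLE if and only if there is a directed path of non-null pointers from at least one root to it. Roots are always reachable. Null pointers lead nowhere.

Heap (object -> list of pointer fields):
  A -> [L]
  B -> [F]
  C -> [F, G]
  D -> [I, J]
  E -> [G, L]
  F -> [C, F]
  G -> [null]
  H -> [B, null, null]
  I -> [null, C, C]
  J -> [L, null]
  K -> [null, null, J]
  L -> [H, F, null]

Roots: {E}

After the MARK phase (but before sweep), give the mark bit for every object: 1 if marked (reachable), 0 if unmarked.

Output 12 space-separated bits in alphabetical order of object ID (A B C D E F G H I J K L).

Answer: 0 1 1 0 1 1 1 1 0 0 0 1

Derivation:
Roots: E
Mark E: refs=G L, marked=E
Mark G: refs=null, marked=E G
Mark L: refs=H F null, marked=E G L
Mark H: refs=B null null, marked=E G H L
Mark F: refs=C F, marked=E F G H L
Mark B: refs=F, marked=B E F G H L
Mark C: refs=F G, marked=B C E F G H L
Unmarked (collected): A D I J K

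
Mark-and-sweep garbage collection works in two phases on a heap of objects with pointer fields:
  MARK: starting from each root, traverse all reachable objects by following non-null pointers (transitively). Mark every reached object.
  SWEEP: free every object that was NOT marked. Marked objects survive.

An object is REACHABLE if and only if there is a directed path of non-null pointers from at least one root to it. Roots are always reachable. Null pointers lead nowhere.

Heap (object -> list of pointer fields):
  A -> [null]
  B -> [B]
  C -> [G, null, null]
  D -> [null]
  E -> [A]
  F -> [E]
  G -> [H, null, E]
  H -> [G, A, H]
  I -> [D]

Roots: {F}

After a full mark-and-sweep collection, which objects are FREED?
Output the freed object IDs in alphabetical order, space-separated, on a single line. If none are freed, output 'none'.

Roots: F
Mark F: refs=E, marked=F
Mark E: refs=A, marked=E F
Mark A: refs=null, marked=A E F
Unmarked (collected): B C D G H I

Answer: B C D G H I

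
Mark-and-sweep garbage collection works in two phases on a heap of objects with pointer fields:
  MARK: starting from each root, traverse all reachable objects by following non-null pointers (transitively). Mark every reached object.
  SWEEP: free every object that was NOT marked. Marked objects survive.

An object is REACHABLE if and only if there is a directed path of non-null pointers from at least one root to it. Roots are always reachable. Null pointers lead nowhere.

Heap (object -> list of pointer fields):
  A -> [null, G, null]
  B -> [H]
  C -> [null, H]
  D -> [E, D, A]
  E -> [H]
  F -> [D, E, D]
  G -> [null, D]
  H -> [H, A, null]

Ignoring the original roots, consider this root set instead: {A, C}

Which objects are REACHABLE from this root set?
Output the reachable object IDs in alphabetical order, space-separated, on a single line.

Roots: A C
Mark A: refs=null G null, marked=A
Mark C: refs=null H, marked=A C
Mark G: refs=null D, marked=A C G
Mark H: refs=H A null, marked=A C G H
Mark D: refs=E D A, marked=A C D G H
Mark E: refs=H, marked=A C D E G H
Unmarked (collected): B F

Answer: A C D E G H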